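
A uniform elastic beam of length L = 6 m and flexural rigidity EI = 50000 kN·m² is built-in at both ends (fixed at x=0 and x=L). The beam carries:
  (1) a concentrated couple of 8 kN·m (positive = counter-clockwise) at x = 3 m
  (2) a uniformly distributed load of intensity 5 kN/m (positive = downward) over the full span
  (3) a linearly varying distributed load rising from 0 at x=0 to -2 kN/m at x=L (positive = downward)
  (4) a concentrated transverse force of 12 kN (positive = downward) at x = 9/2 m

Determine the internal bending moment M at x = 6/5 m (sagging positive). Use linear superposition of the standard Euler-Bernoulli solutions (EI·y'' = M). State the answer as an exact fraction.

M(6/5) = -989/1000 kN·m

Load 1 — applied couple M₀=8 kN·m at a=3 m (b=L-a=3):
  M_1 = R_Ax - M_A  [x≤a] with R_A=2, M_A=2 = 2·(6/5) - 2 = 2/5 kN·m
Load 2 — uniform load w=5 kN/m over full span:
  M_2 = wLx/2 - wL²/12 - wx²/2 = 5·6·(6/5)/2 - 5·6²/12 - 5·(6/5)²/2 = -3/5 kN·m
Load 3 — triangular load w₀=-2 kN/m (0→w₀ over full span):
  M_3 = 3w₀Lx/20 - w₀L²/30 - w₀x³/(6L) = 3·(-2)·6·(6/5)/20 - (-2)·6²/30 - (-2)·(6/5)³/(6·6) = 42/125 kN·m
Load 4 — point force P=12 kN at a=9/2 m (b=L-a=3/2):
  M_4 = Pb²(3a+b)x/L³ - Pab²/L²  [x≤a] = 12·(3/2)²·(3·(9/2)+(3/2))·(6/5)/6³ - 12·(9/2)·(3/2)²/6² = -9/8 kN·m
Superposition: M = Σ M_i = -989/1000 kN·m ≈ -0.989000 kN·m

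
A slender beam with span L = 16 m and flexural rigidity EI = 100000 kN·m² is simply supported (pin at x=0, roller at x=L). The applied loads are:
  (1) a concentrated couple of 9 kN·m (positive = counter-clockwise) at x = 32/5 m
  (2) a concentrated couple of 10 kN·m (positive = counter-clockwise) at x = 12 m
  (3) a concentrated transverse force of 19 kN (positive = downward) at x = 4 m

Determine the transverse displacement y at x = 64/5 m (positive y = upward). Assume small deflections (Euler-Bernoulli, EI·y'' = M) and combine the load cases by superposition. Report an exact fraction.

y(64/5) = -14233/2343750 m

Load 1 — applied couple M₀=9 kN·m at a=32/5 m (b=L-a=48/5):
  y_1 = (M₀x³/(6L)-M₀(x-a)²/2+C₁x)/EI  [x>a] with C₁=M₀(3b²-L²)/(6L)=48/25 = (9·(64/5)³/(6·16)-9·((64/5)-(32/5))²/2+(48/25)·(64/5))/100000 = 144/390625 m
Load 2 — applied couple M₀=10 kN·m at a=12 m (b=L-a=4):
  y_2 = (M₀x³/(6L)-M₀(x-a)²/2+C₁x)/EI  [x>a] with C₁=M₀(3b²-L²)/(6L)=-65/3 = (10·(64/5)³/(6·16)-10·((64/5)-12)²/2+(-65/3)·(64/5))/100000 = -97/156250 m
Load 3 — point force P=19 kN at a=4 m (b=L-a=12):
  y_3 = -Pa(L-x)(2Lx-a²-x²)/(6LEI)  [x>a] = -19·4·(16-(64/5))·(2·16·(64/5)-4²-(64/5)²)/(6·16·100000) = -6821/1171875 m
Superposition: y = Σ y_i = -14233/2343750 m ≈ -0.006073 m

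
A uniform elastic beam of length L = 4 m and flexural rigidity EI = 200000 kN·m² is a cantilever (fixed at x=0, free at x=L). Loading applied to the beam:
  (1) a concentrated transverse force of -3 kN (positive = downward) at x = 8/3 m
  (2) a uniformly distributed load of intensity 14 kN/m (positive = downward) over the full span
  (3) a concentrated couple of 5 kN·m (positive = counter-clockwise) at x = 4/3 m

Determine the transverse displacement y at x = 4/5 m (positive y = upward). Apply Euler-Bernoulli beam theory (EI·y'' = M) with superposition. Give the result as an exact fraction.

y(4/5) = -6421/46875000 m

Load 1 — point force P=-3 kN at a=8/3 m (b=L-a=4/3):
  y_1 = -Px²(3a-x)/(6EI)  [x≤a] = -(-3)·(4/5)²·(3·(8/3)-(4/5))/(6·200000) = 9/781250 m
Load 2 — uniform load w=14 kN/m over full span:
  y_2 = -wx²(x²-4Lx+6L²)/(24EI) = -14·(4/5)²·((4/5)²-4·4·(4/5)+6·4²)/(24·200000) = -917/5859375 m
Load 3 — applied couple M₀=5 kN·m at a=4/3 m (b=L-a=8/3):
  y_3 = M₀x²/(2EI)  [x≤a] = 5·(4/5)²/(2·200000) = 1/125000 m
Superposition: y = Σ y_i = -6421/46875000 m ≈ -0.000137 m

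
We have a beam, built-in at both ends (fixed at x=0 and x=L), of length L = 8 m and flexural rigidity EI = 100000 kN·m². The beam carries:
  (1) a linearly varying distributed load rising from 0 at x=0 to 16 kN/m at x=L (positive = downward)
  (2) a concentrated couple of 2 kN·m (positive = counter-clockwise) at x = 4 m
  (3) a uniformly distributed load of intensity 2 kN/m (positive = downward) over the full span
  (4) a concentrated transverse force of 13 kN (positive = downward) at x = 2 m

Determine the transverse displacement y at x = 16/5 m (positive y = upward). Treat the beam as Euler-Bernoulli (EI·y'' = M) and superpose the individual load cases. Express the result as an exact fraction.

Load 1 — triangular load w₀=16 kN/m (0→w₀ over full span):
  y_1 = -w₀x²(L-x)²(x+2L)/(120LEI) = -16·(16/5)²·(8-(16/5))²·((16/5)+2·8)/(120·8·100000) = -36864/48828125 m
Load 2 — applied couple M₀=2 kN·m at a=4 m (b=L-a=4):
  y_2 = (R_Ax³/6 - M_Ax²/2)/EI  [x≤a] with R_A=3/8, M_A=1/2 = ((3/8)·(16/5)³/6 - (1/2)·(16/5)²/2)/100000 = -2/390625 m
Load 3 — uniform load w=2 kN/m over full span:
  y_3 = -wx²(L-x)²/(24EI) = -2·(16/5)²·(8-(16/5))²/(24·100000) = -384/1953125 m
Load 4 — point force P=13 kN at a=2 m (b=L-a=6):
  y_4 = -Pa²(L-x)²(3bL-(3b+a)(L-x))/(6L³EI)  [x>a] = -13·2²·(8-(16/5))²·(3·6·8-(3·6+2)·(8-(16/5)))/(6·8³·100000) = -117/625000 m
Superposition: y = Σ y_i = -446837/390625000 m ≈ -0.001144 m

y(16/5) = -446837/390625000 m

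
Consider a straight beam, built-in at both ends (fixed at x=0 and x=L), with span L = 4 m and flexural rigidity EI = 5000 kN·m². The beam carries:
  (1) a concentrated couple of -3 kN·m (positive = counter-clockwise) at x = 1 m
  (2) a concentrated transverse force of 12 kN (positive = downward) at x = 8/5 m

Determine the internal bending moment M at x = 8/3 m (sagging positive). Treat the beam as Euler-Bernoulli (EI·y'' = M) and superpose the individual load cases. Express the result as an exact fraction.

M(8/3) = 2423/2000 kN·m

Load 1 — applied couple M₀=-3 kN·m at a=1 m (b=L-a=3):
  M_1 = R_Ax - M_A - M₀  [x>a] with R_A=-27/32, M_A=9/16 = (-27/32)·(8/3) - (9/16) - (-3) = 3/16 kN·m
Load 2 — point force P=12 kN at a=8/5 m (b=L-a=12/5):
  M_2 = Pa²(a+3b)(L-x)/L³ - Pa²b/L²  [x>a] = 12·(8/5)²·((8/5)+3·(12/5))·(4-(8/3))/4³ - 12·(8/5)²·(12/5)/4² = 128/125 kN·m
Superposition: M = Σ M_i = 2423/2000 kN·m ≈ 1.211500 kN·m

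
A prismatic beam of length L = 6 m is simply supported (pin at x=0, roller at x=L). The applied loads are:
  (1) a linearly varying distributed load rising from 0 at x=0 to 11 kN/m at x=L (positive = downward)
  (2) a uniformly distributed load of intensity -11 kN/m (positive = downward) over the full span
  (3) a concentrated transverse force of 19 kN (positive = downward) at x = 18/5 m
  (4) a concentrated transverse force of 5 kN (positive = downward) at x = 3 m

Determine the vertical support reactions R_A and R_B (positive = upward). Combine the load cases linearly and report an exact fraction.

Load 1 — triangular load w₀=11 kN/m (0→w₀ over full span):
  R_A = w₀L/6 = 11·6/6 = 11 kN
  R_B = w₀L/3 = 11·6/3 = 22 kN
Load 2 — uniform load w=-11 kN/m over full span:
  R_A = wL/2 = (-11)·6/2 = -33 kN
  R_B = wL/2 = (-11)·6/2 = -33 kN
Load 3 — point force P=19 kN at a=18/5 m (b=L-a=12/5):
  R_A = Pb/L = 19·(12/5)/6 = 38/5 kN
  R_B = Pa/L = 19·(18/5)/6 = 57/5 kN
Load 4 — point force P=5 kN at a=3 m (b=L-a=3):
  R_A = Pb/L = 5·3/6 = 5/2 kN
  R_B = Pa/L = 5·3/6 = 5/2 kN
Superposition: R_A = -119/10 kN, R_B = 29/10 kN

R_A = -119/10 kN, R_B = 29/10 kN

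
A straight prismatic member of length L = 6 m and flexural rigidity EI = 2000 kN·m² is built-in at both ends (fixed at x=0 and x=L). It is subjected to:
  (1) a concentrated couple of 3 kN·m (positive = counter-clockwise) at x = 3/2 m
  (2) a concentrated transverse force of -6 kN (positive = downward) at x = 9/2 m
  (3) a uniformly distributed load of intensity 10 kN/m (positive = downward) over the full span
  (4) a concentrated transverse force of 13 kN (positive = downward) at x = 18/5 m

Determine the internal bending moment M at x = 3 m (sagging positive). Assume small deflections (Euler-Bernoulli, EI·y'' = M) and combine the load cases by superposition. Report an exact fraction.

M(3) = 3873/200 kN·m

Load 1 — applied couple M₀=3 kN·m at a=3/2 m (b=L-a=9/2):
  M_1 = R_Ax - M_A - M₀  [x>a] with R_A=9/16, M_A=-9/16 = (9/16)·3 - (-9/16) - 3 = -3/4 kN·m
Load 2 — point force P=-6 kN at a=9/2 m (b=L-a=3/2):
  M_2 = Pb²(3a+b)x/L³ - Pab²/L²  [x≤a] = (-6)·(3/2)²·(3·(9/2)+(3/2))·3/6³ - (-6)·(9/2)·(3/2)²/6² = -9/8 kN·m
Load 3 — uniform load w=10 kN/m over full span:
  M_3 = wLx/2 - wL²/12 - wx²/2 = 10·6·3/2 - 10·6²/12 - 10·3²/2 = 15 kN·m
Load 4 — point force P=13 kN at a=18/5 m (b=L-a=12/5):
  M_4 = Pb²(3a+b)x/L³ - Pab²/L²  [x≤a] = 13·(12/5)²·(3·(18/5)+(12/5))·3/6³ - 13·(18/5)·(12/5)²/6² = 156/25 kN·m
Superposition: M = Σ M_i = 3873/200 kN·m ≈ 19.365000 kN·m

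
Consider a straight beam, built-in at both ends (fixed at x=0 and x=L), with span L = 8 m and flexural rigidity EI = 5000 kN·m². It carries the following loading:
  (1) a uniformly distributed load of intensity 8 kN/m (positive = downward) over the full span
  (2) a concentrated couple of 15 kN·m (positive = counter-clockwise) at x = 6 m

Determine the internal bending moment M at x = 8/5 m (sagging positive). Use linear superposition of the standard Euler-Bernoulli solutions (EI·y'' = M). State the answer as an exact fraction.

M(8/5) = -3623/1200 kN·m

Load 1 — uniform load w=8 kN/m over full span:
  M_1 = wLx/2 - wL²/12 - wx²/2 = 8·8·(8/5)/2 - 8·8²/12 - 8·(8/5)²/2 = -128/75 kN·m
Load 2 — applied couple M₀=15 kN·m at a=6 m (b=L-a=2):
  M_2 = R_Ax - M_A  [x≤a] with R_A=135/64, M_A=75/16 = (135/64)·(8/5) - (75/16) = -21/16 kN·m
Superposition: M = Σ M_i = -3623/1200 kN·m ≈ -3.019167 kN·m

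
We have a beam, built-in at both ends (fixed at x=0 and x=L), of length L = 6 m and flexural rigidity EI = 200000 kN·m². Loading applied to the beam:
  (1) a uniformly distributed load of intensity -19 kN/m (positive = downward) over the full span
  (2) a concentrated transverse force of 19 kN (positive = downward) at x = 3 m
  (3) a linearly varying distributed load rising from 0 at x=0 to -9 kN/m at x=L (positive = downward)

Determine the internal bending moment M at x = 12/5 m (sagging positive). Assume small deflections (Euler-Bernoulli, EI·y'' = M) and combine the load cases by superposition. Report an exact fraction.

M(12/5) = -10857/500 kN·m

Load 1 — uniform load w=-19 kN/m over full span:
  M_1 = wLx/2 - wL²/12 - wx²/2 = (-19)·6·(12/5)/2 - (-19)·6²/12 - (-19)·(12/5)²/2 = -627/25 kN·m
Load 2 — point force P=19 kN at a=3 m (b=L-a=3):
  M_2 = Pb²(3a+b)x/L³ - Pab²/L²  [x≤a] = 19·3²·(3·3+3)·(12/5)/6³ - 19·3·3²/6² = 171/20 kN·m
Load 3 — triangular load w₀=-9 kN/m (0→w₀ over full span):
  M_3 = 3w₀Lx/20 - w₀L²/30 - w₀x³/(6L) = 3·(-9)·6·(12/5)/20 - (-9)·6²/30 - (-9)·(12/5)³/(6·6) = -648/125 kN·m
Superposition: M = Σ M_i = -10857/500 kN·m ≈ -21.714000 kN·m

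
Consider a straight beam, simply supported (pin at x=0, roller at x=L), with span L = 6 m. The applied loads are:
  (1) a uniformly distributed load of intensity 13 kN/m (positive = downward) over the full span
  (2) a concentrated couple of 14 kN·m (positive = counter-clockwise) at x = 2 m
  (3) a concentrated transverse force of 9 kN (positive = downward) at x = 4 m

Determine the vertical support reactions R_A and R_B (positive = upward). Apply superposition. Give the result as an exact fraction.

Load 1 — uniform load w=13 kN/m over full span:
  R_A = wL/2 = 13·6/2 = 39 kN
  R_B = wL/2 = 13·6/2 = 39 kN
Load 2 — applied couple M₀=14 kN·m at a=2 m (b=L-a=4):
  R_A = M₀/L = 14/6 = 7/3 kN
  R_B = -M₀/L = -14/6 = -7/3 kN
Load 3 — point force P=9 kN at a=4 m (b=L-a=2):
  R_A = Pb/L = 9·2/6 = 3 kN
  R_B = Pa/L = 9·4/6 = 6 kN
Superposition: R_A = 133/3 kN, R_B = 128/3 kN

R_A = 133/3 kN, R_B = 128/3 kN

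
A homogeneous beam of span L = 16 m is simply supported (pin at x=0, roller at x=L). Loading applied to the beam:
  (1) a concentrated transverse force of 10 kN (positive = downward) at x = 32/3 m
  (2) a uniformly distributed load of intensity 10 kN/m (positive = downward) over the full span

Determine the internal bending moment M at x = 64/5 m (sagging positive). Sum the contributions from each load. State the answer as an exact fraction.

Load 1 — point force P=10 kN at a=32/3 m (b=L-a=16/3):
  M_1 = Pa(L-x)/L  [x>a] = 10·(32/3)·(16-(64/5))/16 = 64/3 kN·m
Load 2 — uniform load w=10 kN/m over full span:
  M_2 = wx(L-x)/2 = 10·(64/5)·(16-(64/5))/2 = 1024/5 kN·m
Superposition: M = Σ M_i = 3392/15 kN·m ≈ 226.133333 kN·m

M(64/5) = 3392/15 kN·m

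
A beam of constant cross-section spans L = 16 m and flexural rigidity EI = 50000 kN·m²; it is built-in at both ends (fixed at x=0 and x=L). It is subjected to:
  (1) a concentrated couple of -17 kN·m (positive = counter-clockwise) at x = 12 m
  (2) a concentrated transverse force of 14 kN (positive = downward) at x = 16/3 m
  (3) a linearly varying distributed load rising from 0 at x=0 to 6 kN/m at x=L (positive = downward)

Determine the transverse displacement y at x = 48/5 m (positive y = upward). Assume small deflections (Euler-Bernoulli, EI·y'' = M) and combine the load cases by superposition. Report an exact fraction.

Load 1 — applied couple M₀=-17 kN·m at a=12 m (b=L-a=4):
  y_1 = (R_Ax³/6 - M_Ax²/2)/EI  [x≤a] with R_A=-153/128, M_A=-85/16 = ((-153/128)·(48/5)³/6 - (-85/16)·(48/5)²/2)/50000 = 1071/781250 m
Load 2 — point force P=14 kN at a=16/3 m (b=L-a=32/3):
  y_2 = -Pa²(L-x)²(3bL-(3b+a)(L-x))/(6L³EI)  [x>a] = -14·(16/3)²·(16-(48/5))²·(3·(32/3)·16-(3·(32/3)+(16/3))·(16-(48/5)))/(6·16³·50000) = -114688/31640625 m
Load 3 — triangular load w₀=6 kN/m (0→w₀ over full span):
  y_3 = -w₀x²(L-x)²(x+2L)/(120LEI) = -6·(48/5)²·(16-(48/5))²·((48/5)+2·16)/(120·16·50000) = -479232/48828125 m
Superposition: y = Σ y_i = -95463709/7910156250 m ≈ -0.012068 m

y(48/5) = -95463709/7910156250 m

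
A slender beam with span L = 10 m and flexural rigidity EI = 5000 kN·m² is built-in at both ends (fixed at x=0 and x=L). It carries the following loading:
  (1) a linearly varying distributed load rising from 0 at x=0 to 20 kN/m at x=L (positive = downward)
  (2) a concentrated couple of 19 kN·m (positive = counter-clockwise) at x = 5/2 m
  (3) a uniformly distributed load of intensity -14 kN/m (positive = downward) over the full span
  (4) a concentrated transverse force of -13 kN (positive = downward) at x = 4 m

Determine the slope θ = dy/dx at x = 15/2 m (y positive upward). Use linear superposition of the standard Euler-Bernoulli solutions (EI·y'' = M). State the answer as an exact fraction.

Load 1 — triangular load w₀=20 kN/m (0→w₀ over full span):
  θ_1 = -w₀(2x(L-x)(L-2x)(x+2L)+x²(L-x)²)/(120LEI) = -20·(2·(15/2)·(10-(15/2))·(10-2·(15/2))·((15/2)+2·10)+(15/2)²·(10-(15/2))²)/(120·10·5000) = 41/2560 rad
Load 2 — applied couple M₀=19 kN·m at a=5/2 m (b=L-a=15/2):
  θ_2 = (R_Ax²/2 - M_Ax - M₀(x-a))/EI  [x>a] with R_A=171/80, M_A=-57/16 = ((171/80)·(15/2)²/2 - (-57/16)·(15/2) - 19·((15/2)-(5/2)))/5000 = -209/128000 rad
Load 3 — uniform load w=-14 kN/m over full span:
  θ_3 = -wx(L-x)(L-2x)/(12EI) = -(-14)·(15/2)·(10-(15/2))·(10-2·(15/2))/(12·5000) = -7/320 rad
Load 4 — point force P=-13 kN at a=4 m (b=L-a=6):
  θ_4 = Pa²(L-x)(2bL-(3b+a)(L-x))/(2L³EI)  [x>a] = (-13)·4²·(10-(15/2))·(2·6·10-(3·6+4)·(10-(15/2)))/(2·10³·5000) = -169/50000 rad
Superposition: θ = Σ θ_i = -34791/3200000 rad ≈ -0.010872 rad

θ(15/2) = -34791/3200000 rad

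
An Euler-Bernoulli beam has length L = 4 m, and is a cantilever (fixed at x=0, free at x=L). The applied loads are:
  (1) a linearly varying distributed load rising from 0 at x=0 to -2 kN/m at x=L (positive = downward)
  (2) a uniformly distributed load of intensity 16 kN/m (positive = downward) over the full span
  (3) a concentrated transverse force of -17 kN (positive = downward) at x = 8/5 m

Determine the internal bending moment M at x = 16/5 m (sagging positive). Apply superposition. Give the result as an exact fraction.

M(16/5) = -1696/375 kN·m

Load 1 — triangular load w₀=-2 kN/m (0→w₀ over full span):
  M_1 = w₀Lx/2 - w₀L²/3 - w₀x³/(6L) = (-2)·4·(16/5)/2 - (-2)·4²/3 - (-2)·(16/5)³/(6·4) = 224/375 kN·m
Load 2 — uniform load w=16 kN/m over full span:
  M_2 = -w(L-x)²/2 = -16·(4-(16/5))²/2 = -128/25 kN·m
Load 3 — point force P=-17 kN at a=8/5 m (b=L-a=12/5):
  M_3 = 0  [x>a] = 0 kN·m
Superposition: M = Σ M_i = -1696/375 kN·m ≈ -4.522667 kN·m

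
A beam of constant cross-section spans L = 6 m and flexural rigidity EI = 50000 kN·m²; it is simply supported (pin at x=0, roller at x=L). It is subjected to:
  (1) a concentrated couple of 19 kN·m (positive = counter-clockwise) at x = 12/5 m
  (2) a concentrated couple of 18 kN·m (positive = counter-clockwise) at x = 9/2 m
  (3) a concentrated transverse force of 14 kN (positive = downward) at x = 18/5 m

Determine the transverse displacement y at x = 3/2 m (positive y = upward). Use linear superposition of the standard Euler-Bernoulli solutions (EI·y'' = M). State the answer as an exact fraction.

Load 1 — applied couple M₀=19 kN·m at a=12/5 m (b=L-a=18/5):
  y_1 = (M₀x³/(6L)+C₁x)/EI  [x≤a] with C₁=M₀(3b²-L²)/(6L)=38/25 = (19·(3/2)³/(6·6)+(38/25)·(3/2))/50000 = 3249/40000000 m
Load 2 — applied couple M₀=18 kN·m at a=9/2 m (b=L-a=3/2):
  y_2 = (M₀x³/(6L)+C₁x)/EI  [x≤a] with C₁=M₀(3b²-L²)/(6L)=-117/8 = (18·(3/2)³/(6·6)+(-117/8)·(3/2))/50000 = -81/200000 m
Load 3 — point force P=14 kN at a=18/5 m (b=L-a=12/5):
  y_3 = -Pbx(L²-b²-x²)/(6LEI)  [x≤a] = -14·(12/5)·(3/2)·(6²-(12/5)²-(3/2)²)/(6·6·50000) = -19593/25000000 m
Superposition: y = Σ y_i = -221499/200000000 m ≈ -0.001107 m

y(3/2) = -221499/200000000 m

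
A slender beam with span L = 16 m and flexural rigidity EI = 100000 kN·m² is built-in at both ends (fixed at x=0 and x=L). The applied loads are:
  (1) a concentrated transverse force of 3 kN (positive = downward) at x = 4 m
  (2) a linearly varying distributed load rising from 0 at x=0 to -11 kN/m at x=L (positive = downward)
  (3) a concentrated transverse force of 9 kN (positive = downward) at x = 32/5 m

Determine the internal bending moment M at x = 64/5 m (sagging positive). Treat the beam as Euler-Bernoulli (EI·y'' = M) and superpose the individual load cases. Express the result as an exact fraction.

M(64/5) = -61433/7500 kN·m

Load 1 — point force P=3 kN at a=4 m (b=L-a=12):
  M_1 = Pa²(a+3b)(L-x)/L³ - Pa²b/L²  [x>a] = 3·4²·(4+3·12)·(16-(64/5))/16³ - 3·4²·12/16² = -3/4 kN·m
Load 2 — triangular load w₀=-11 kN/m (0→w₀ over full span):
  M_2 = 3w₀Lx/20 - w₀L²/30 - w₀x³/(6L) = 3·(-11)·16·(64/5)/20 - (-11)·16²/30 - (-11)·(64/5)³/(6·16) = -1408/375 kN·m
Load 3 — point force P=9 kN at a=32/5 m (b=L-a=48/5):
  M_3 = Pa²(a+3b)(L-x)/L³ - Pa²b/L²  [x>a] = 9·(32/5)²·((32/5)+3·(48/5))·(16-(64/5))/16³ - 9·(32/5)²·(48/5)/16² = -2304/625 kN·m
Superposition: M = Σ M_i = -61433/7500 kN·m ≈ -8.191067 kN·m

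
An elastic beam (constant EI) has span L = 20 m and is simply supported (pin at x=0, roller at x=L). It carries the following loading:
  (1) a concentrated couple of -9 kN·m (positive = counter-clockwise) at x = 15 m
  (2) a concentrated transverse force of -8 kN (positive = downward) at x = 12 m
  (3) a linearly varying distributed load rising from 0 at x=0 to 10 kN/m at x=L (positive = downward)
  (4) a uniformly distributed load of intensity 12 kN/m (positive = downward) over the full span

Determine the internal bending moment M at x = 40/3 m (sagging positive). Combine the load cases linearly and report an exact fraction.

M(40/3) = 60122/81 kN·m

Load 1 — applied couple M₀=-9 kN·m at a=15 m (b=L-a=5):
  M_1 = M₀x/L  [x≤a] = (-9)·(40/3)/20 = -6 kN·m
Load 2 — point force P=-8 kN at a=12 m (b=L-a=8):
  M_2 = Pa(L-x)/L  [x>a] = (-8)·12·(20-(40/3))/20 = -32 kN·m
Load 3 — triangular load w₀=10 kN/m (0→w₀ over full span):
  M_3 = w₀Lx/6 - w₀x³/(6L) = 10·20·(40/3)/6 - 10·(40/3)³/(6·20) = 20000/81 kN·m
Load 4 — uniform load w=12 kN/m over full span:
  M_4 = wx(L-x)/2 = 12·(40/3)·(20-(40/3))/2 = 1600/3 kN·m
Superposition: M = Σ M_i = 60122/81 kN·m ≈ 742.246914 kN·m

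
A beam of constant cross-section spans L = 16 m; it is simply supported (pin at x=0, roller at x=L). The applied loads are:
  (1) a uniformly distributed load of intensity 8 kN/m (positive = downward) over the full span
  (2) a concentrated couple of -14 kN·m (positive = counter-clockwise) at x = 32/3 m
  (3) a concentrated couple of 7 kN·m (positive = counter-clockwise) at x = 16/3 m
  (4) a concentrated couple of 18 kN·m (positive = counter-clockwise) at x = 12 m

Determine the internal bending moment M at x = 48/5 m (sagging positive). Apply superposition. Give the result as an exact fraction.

Load 1 — uniform load w=8 kN/m over full span:
  M_1 = wx(L-x)/2 = 8·(48/5)·(16-(48/5))/2 = 6144/25 kN·m
Load 2 — applied couple M₀=-14 kN·m at a=32/3 m (b=L-a=16/3):
  M_2 = M₀x/L  [x≤a] = (-14)·(48/5)/16 = -42/5 kN·m
Load 3 — applied couple M₀=7 kN·m at a=16/3 m (b=L-a=32/3):
  M_3 = M₀x/L - M₀  [x>a] = 7·(48/5)/16 - 7 = -14/5 kN·m
Load 4 — applied couple M₀=18 kN·m at a=12 m (b=L-a=4):
  M_4 = M₀x/L  [x≤a] = 18·(48/5)/16 = 54/5 kN·m
Superposition: M = Σ M_i = 6134/25 kN·m ≈ 245.360000 kN·m

M(48/5) = 6134/25 kN·m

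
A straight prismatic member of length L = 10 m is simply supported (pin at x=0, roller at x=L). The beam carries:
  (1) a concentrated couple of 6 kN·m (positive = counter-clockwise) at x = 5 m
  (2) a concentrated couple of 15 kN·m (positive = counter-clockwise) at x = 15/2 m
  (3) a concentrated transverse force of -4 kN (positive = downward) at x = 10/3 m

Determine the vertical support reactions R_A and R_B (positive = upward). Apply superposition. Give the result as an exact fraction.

Load 1 — applied couple M₀=6 kN·m at a=5 m (b=L-a=5):
  R_A = M₀/L = 6/10 = 3/5 kN
  R_B = -M₀/L = -6/10 = -3/5 kN
Load 2 — applied couple M₀=15 kN·m at a=15/2 m (b=L-a=5/2):
  R_A = M₀/L = 15/10 = 3/2 kN
  R_B = -M₀/L = -15/10 = -3/2 kN
Load 3 — point force P=-4 kN at a=10/3 m (b=L-a=20/3):
  R_A = Pb/L = (-4)·(20/3)/10 = -8/3 kN
  R_B = Pa/L = (-4)·(10/3)/10 = -4/3 kN
Superposition: R_A = -17/30 kN, R_B = -103/30 kN

R_A = -17/30 kN, R_B = -103/30 kN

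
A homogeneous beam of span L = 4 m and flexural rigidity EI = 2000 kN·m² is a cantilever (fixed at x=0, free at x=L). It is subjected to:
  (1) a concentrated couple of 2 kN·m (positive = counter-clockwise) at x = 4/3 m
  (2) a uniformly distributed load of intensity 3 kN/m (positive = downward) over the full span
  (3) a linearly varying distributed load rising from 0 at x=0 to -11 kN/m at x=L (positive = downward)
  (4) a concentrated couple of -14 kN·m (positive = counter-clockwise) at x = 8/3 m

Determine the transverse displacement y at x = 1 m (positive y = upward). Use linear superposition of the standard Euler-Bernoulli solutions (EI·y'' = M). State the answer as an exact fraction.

Load 1 — applied couple M₀=2 kN·m at a=4/3 m (b=L-a=8/3):
  y_1 = M₀x²/(2EI)  [x≤a] = 2·1²/(2·2000) = 1/2000 m
Load 2 — uniform load w=3 kN/m over full span:
  y_2 = -wx²(x²-4Lx+6L²)/(24EI) = -3·1²·(1²-4·4·1+6·4²)/(24·2000) = -81/16000 m
Load 3 — triangular load w₀=-11 kN/m (0→w₀ over full span):
  y_3 = (w₀Lx³/12-w₀L²x²/6-w₀x⁵/(120L))/EI = ((-11)·4·1³/12-(-11)·4²·1²/6-(-11)·1⁵/(120·4))/2000 = 12331/960000 m
Load 4 — applied couple M₀=-14 kN·m at a=8/3 m (b=L-a=4/3):
  y_4 = M₀x²/(2EI)  [x≤a] = (-14)·1²/(2·2000) = -7/2000 m
Superposition: y = Σ y_i = 4591/960000 m ≈ 0.004782 m

y(1) = 4591/960000 m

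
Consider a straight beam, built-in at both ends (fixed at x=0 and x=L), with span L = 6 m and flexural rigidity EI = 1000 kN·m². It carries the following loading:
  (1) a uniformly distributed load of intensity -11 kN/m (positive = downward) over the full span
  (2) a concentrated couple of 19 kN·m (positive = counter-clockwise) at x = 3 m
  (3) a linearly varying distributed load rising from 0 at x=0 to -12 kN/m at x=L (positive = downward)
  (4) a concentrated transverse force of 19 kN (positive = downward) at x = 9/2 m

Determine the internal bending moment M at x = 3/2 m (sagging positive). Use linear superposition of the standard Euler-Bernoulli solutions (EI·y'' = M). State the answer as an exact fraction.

Load 1 — uniform load w=-11 kN/m over full span:
  M_1 = wLx/2 - wL²/12 - wx²/2 = (-11)·6·(3/2)/2 - (-11)·6²/12 - (-11)·(3/2)²/2 = -33/8 kN·m
Load 2 — applied couple M₀=19 kN·m at a=3 m (b=L-a=3):
  M_2 = R_Ax - M_A  [x≤a] with R_A=19/4, M_A=19/4 = (19/4)·(3/2) - (19/4) = 19/8 kN·m
Load 3 — triangular load w₀=-12 kN/m (0→w₀ over full span):
  M_3 = 3w₀Lx/20 - w₀L²/30 - w₀x³/(6L) = 3·(-12)·6·(3/2)/20 - (-12)·6²/30 - (-12)·(3/2)³/(6·6) = -27/40 kN·m
Load 4 — point force P=19 kN at a=9/2 m (b=L-a=3/2):
  M_4 = Pb²(3a+b)x/L³ - Pab²/L²  [x≤a] = 19·(3/2)²·(3·(9/2)+(3/2))·(3/2)/6³ - 19·(9/2)·(3/2)²/6² = -57/64 kN·m
Superposition: M = Σ M_i = -1061/320 kN·m ≈ -3.315625 kN·m

M(3/2) = -1061/320 kN·m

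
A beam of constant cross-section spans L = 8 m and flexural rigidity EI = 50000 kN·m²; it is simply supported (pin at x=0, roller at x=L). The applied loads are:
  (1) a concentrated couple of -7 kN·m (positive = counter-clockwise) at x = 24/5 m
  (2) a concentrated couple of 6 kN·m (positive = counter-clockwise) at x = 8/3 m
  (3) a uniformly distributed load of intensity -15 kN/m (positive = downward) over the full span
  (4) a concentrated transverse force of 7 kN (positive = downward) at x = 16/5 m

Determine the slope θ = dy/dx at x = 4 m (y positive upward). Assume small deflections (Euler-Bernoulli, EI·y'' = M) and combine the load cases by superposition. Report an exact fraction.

θ(4) = 151/6250000 rad

Load 1 — applied couple M₀=-7 kN·m at a=24/5 m (b=L-a=16/5):
  θ_1 = (M₀x²/(2L)+C₁)/EI  [x≤a] with C₁=M₀(3b²-L²)/(6L)=364/75 = ((-7)·4²/(2·8)+(364/75))/50000 = -161/3750000 rad
Load 2 — applied couple M₀=6 kN·m at a=8/3 m (b=L-a=16/3):
  θ_2 = (M₀x²/(2L)-M₀(x-a)+C₁)/EI  [x>a] with C₁=M₀(3b²-L²)/(6L)=8/3 = (6·4²/(2·8)-6·(4-(8/3))+(8/3))/50000 = 1/75000 rad
Load 3 — uniform load w=-15 kN/m over full span:
  θ_3 = -w(L³-6Lx²+4x³)/(24EI) = -(-15)·(8³-6·8·4²+4·4³)/(24·50000) = 0 rad
Load 4 — point force P=7 kN at a=16/5 m (b=L-a=24/5):
  θ_4 = -Pa(2L²-6Lx+3x²+a²)/(6LEI)  [x>a] = -7·(16/5)·(2·8²-6·8·4+3·4²+(16/5)²)/(6·8·50000) = 21/390625 rad
Superposition: θ = Σ θ_i = 151/6250000 rad ≈ 0.000024 rad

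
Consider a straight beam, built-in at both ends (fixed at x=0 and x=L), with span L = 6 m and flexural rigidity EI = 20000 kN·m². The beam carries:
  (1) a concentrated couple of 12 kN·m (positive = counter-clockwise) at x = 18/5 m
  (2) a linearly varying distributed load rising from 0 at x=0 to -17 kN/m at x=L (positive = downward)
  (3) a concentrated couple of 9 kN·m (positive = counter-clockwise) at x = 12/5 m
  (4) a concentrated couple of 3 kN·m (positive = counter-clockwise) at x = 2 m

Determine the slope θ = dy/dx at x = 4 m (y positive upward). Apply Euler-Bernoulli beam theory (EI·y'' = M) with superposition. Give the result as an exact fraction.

Load 1 — applied couple M₀=12 kN·m at a=18/5 m (b=L-a=12/5):
  θ_1 = (R_Ax²/2 - M_Ax - M₀(x-a))/EI  [x>a] with R_A=72/25, M_A=96/25 = ((72/25)·4²/2 - (96/25)·4 - 12·(4-(18/5)))/20000 = 9/62500 rad
Load 2 — triangular load w₀=-17 kN/m (0→w₀ over full span):
  θ_2 = -w₀(2x(L-x)(L-2x)(x+2L)+x²(L-x)²)/(120LEI) = -(-17)·(2·4·(6-4)·(6-2·4)·(4+2·6)+4²·(6-4)²)/(120·6·20000) = -119/225000 rad
Load 3 — applied couple M₀=9 kN·m at a=12/5 m (b=L-a=18/5):
  θ_3 = (R_Ax²/2 - M_Ax - M₀(x-a))/EI  [x>a] with R_A=54/25, M_A=27/25 = ((54/25)·4²/2 - (27/25)·4 - 9·(4-(12/5)))/20000 = -9/125000 rad
Load 4 — applied couple M₀=3 kN·m at a=2 m (b=L-a=4):
  θ_4 = (R_Ax²/2 - M_Ax - M₀(x-a))/EI  [x>a] with R_A=2/3, M_A=0 = ((2/3)·4²/2 - 0·4 - 3·(4-2))/20000 = -1/30000 rad
Superposition: θ = Σ θ_i = -1103/2250000 rad ≈ -0.000490 rad

θ(4) = -1103/2250000 rad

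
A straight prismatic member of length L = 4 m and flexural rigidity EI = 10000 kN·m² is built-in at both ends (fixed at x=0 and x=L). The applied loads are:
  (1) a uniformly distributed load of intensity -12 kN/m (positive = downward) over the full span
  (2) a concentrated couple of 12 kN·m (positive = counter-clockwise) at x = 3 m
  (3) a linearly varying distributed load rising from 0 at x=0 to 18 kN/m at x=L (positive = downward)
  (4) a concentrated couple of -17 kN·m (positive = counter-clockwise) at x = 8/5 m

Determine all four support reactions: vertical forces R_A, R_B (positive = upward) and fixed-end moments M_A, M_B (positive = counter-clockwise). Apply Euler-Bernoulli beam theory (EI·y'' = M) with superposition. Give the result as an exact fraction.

Load 1 — uniform load w=-12 kN/m over full span:
  R_A = wL/2 = (-12)·4/2 = -24 kN
  M_A = wL²/12 = (-12)·4²/12 = -16 kN·m
  R_B = wL/2 = (-12)·4/2 = -24 kN
  M_B = -wL²/12 = -(-12)·4²/12 = 16 kN·m
Load 2 — applied couple M₀=12 kN·m at a=3 m (b=L-a=1):
  R_A = 6M₀ab/L³ = 6·12·3·1/4³ = 27/8 kN
  M_A = M₀b(2a-b)/L² = 12·1·(2·3-1)/4² = 15/4 kN·m
  R_B = -6M₀ab/L³ = -6·12·3·1/4³ = -27/8 kN
  M_B = M₀a(2b-a)/L² = 12·3·(2·1-3)/4² = -9/4 kN·m
Load 3 — triangular load w₀=18 kN/m (0→w₀ over full span):
  R_A = 3w₀L/20 = 3·18·4/20 = 54/5 kN
  M_A = w₀L²/30 = 18·4²/30 = 48/5 kN·m
  R_B = 7w₀L/20 = 7·18·4/20 = 126/5 kN
  M_B = -w₀L²/20 = -18·4²/20 = -72/5 kN·m
Load 4 — applied couple M₀=-17 kN·m at a=8/5 m (b=L-a=12/5):
  R_A = 6M₀ab/L³ = 6·(-17)·(8/5)·(12/5)/4³ = -153/25 kN
  M_A = M₀b(2a-b)/L² = (-17)·(12/5)·(2·(8/5)-(12/5))/4² = -51/25 kN·m
  R_B = -6M₀ab/L³ = -6·(-17)·(8/5)·(12/5)/4³ = 153/25 kN
  M_B = M₀a(2b-a)/L² = (-17)·(8/5)·(2·(12/5)-(8/5))/4² = -136/25 kN·m
Superposition: R_A = -3189/200 kN, M_A = -469/100 kN·m, R_B = 789/200 kN, M_B = -609/100 kN·m

R_A = -3189/200 kN, M_A = -469/100 kN·m, R_B = 789/200 kN, M_B = -609/100 kN·m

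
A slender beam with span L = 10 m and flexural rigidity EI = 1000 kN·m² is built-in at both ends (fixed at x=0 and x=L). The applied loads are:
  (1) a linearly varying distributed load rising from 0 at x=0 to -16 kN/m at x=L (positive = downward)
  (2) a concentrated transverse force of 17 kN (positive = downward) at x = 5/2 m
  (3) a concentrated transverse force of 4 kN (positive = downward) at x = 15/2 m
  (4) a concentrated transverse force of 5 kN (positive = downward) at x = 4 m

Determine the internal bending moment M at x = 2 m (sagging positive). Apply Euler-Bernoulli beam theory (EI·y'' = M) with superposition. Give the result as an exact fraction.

M(2) = 26167/2400 kN·m

Load 1 — triangular load w₀=-16 kN/m (0→w₀ over full span):
  M_1 = 3w₀Lx/20 - w₀L²/30 - w₀x³/(6L) = 3·(-16)·10·2/20 - (-16)·10²/30 - (-16)·2³/(6·10) = 112/15 kN·m
Load 2 — point force P=17 kN at a=5/2 m (b=L-a=15/2):
  M_2 = Pb²(3a+b)x/L³ - Pab²/L²  [x≤a] = 17·(15/2)²·(3·(5/2)+(15/2))·2/10³ - 17·(5/2)·(15/2)²/10² = 153/32 kN·m
Load 3 — point force P=4 kN at a=15/2 m (b=L-a=5/2):
  M_3 = Pb²(3a+b)x/L³ - Pab²/L²  [x≤a] = 4·(5/2)²·(3·(15/2)+(5/2))·2/10³ - 4·(15/2)·(5/2)²/10² = -5/8 kN·m
Load 4 — point force P=5 kN at a=4 m (b=L-a=6):
  M_4 = Pb²(3a+b)x/L³ - Pab²/L²  [x≤a] = 5·6²·(3·4+6)·2/10³ - 5·4·6²/10² = -18/25 kN·m
Superposition: M = Σ M_i = 26167/2400 kN·m ≈ 10.902917 kN·m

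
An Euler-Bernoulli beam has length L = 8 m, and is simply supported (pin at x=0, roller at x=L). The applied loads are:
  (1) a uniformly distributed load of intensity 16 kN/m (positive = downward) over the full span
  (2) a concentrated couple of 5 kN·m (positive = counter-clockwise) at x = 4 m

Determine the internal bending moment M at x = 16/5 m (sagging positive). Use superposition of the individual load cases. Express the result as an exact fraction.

Load 1 — uniform load w=16 kN/m over full span:
  M_1 = wx(L-x)/2 = 16·(16/5)·(8-(16/5))/2 = 3072/25 kN·m
Load 2 — applied couple M₀=5 kN·m at a=4 m (b=L-a=4):
  M_2 = M₀x/L  [x≤a] = 5·(16/5)/8 = 2 kN·m
Superposition: M = Σ M_i = 3122/25 kN·m ≈ 124.880000 kN·m

M(16/5) = 3122/25 kN·m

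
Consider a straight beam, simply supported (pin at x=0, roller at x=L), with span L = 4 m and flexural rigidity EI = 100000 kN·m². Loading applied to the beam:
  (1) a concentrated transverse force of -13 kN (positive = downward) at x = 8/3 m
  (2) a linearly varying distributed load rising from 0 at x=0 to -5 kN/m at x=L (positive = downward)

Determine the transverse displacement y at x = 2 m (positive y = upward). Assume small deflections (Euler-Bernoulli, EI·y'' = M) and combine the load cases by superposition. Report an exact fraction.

y(2) = 1871/8100000 m

Load 1 — point force P=-13 kN at a=8/3 m (b=L-a=4/3):
  y_1 = -Pbx(L²-b²-x²)/(6LEI)  [x≤a] = -(-13)·(4/3)·2·(4²-(4/3)²-2²)/(6·4·100000) = 299/2025000 m
Load 2 — triangular load w₀=-5 kN/m (0→w₀ over full span):
  y_2 = -w₀x(7L⁴-10L²x²+3x⁴)/(360LEI) = -(-5)·2·(7·4⁴-10·4²·2²+3·2⁴)/(360·4·100000) = 1/12000 m
Superposition: y = Σ y_i = 1871/8100000 m ≈ 0.000231 m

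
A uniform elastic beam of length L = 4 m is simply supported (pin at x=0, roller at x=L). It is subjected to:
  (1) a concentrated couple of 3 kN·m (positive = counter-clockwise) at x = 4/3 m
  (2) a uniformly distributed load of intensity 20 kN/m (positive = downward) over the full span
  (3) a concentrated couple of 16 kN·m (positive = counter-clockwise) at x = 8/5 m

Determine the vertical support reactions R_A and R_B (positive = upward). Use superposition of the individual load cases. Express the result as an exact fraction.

Load 1 — applied couple M₀=3 kN·m at a=4/3 m (b=L-a=8/3):
  R_A = M₀/L = 3/4 kN
  R_B = -M₀/L = -3/4 kN
Load 2 — uniform load w=20 kN/m over full span:
  R_A = wL/2 = 20·4/2 = 40 kN
  R_B = wL/2 = 20·4/2 = 40 kN
Load 3 — applied couple M₀=16 kN·m at a=8/5 m (b=L-a=12/5):
  R_A = M₀/L = 16/4 = 4 kN
  R_B = -M₀/L = -16/4 = -4 kN
Superposition: R_A = 179/4 kN, R_B = 141/4 kN

R_A = 179/4 kN, R_B = 141/4 kN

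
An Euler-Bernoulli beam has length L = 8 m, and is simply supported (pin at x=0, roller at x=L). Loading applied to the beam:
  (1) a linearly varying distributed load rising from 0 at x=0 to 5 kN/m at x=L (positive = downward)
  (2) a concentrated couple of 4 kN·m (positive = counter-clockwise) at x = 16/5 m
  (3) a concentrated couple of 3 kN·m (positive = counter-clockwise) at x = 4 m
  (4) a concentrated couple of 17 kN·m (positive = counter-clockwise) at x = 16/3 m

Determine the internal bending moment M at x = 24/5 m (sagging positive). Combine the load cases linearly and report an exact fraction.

Load 1 — triangular load w₀=5 kN/m (0→w₀ over full span):
  M_1 = w₀Lx/6 - w₀x³/(6L) = 5·8·(24/5)/6 - 5·(24/5)³/(6·8) = 512/25 kN·m
Load 2 — applied couple M₀=4 kN·m at a=16/5 m (b=L-a=24/5):
  M_2 = M₀x/L - M₀  [x>a] = 4·(24/5)/8 - 4 = -8/5 kN·m
Load 3 — applied couple M₀=3 kN·m at a=4 m (b=L-a=4):
  M_3 = M₀x/L - M₀  [x>a] = 3·(24/5)/8 - 3 = -6/5 kN·m
Load 4 — applied couple M₀=17 kN·m at a=16/3 m (b=L-a=8/3):
  M_4 = M₀x/L  [x≤a] = 17·(24/5)/8 = 51/5 kN·m
Superposition: M = Σ M_i = 697/25 kN·m ≈ 27.880000 kN·m

M(24/5) = 697/25 kN·m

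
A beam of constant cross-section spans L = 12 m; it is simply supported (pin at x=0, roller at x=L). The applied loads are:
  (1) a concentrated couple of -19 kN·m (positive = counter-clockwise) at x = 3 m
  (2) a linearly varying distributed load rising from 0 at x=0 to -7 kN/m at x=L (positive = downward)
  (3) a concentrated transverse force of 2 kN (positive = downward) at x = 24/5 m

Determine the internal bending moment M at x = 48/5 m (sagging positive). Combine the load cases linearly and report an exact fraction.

M(48/5) = -5333/125 kN·m

Load 1 — applied couple M₀=-19 kN·m at a=3 m (b=L-a=9):
  M_1 = M₀x/L - M₀  [x>a] = (-19)·(48/5)/12 - (-19) = 19/5 kN·m
Load 2 — triangular load w₀=-7 kN/m (0→w₀ over full span):
  M_2 = w₀Lx/6 - w₀x³/(6L) = (-7)·12·(48/5)/6 - (-7)·(48/5)³/(6·12) = -6048/125 kN·m
Load 3 — point force P=2 kN at a=24/5 m (b=L-a=36/5):
  M_3 = Pa(L-x)/L  [x>a] = 2·(24/5)·(12-(48/5))/12 = 48/25 kN·m
Superposition: M = Σ M_i = -5333/125 kN·m ≈ -42.664000 kN·m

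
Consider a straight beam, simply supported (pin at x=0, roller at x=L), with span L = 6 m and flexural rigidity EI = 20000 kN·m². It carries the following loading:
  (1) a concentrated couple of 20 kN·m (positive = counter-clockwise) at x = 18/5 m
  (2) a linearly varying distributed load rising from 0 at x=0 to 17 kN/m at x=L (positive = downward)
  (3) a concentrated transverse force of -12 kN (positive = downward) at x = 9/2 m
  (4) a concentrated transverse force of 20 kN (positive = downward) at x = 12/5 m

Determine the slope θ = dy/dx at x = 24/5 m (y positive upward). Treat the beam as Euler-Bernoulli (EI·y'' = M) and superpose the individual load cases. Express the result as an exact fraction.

θ(24/5) = 415931/100000000 rad

Load 1 — applied couple M₀=20 kN·m at a=18/5 m (b=L-a=12/5):
  θ_1 = (M₀x²/(2L)-M₀(x-a)+C₁)/EI  [x>a] with C₁=M₀(3b²-L²)/(6L)=-52/5 = (20·(24/5)²/(2·6)-20·((24/5)-(18/5))+(-52/5))/20000 = 1/5000 rad
Load 2 — triangular load w₀=17 kN/m (0→w₀ over full span):
  θ_2 = -w₀(7L⁴-30L²x²+15x⁴)/(360LEI) = -17·(7·6⁴-30·6²·(24/5)²+15·(24/5)⁴)/(360·6·20000) = 38607/12500000 rad
Load 3 — point force P=-12 kN at a=9/2 m (b=L-a=3/2):
  θ_3 = -Pa(2L²-6Lx+3x²+a²)/(6LEI)  [x>a] = -(-12)·(9/2)·(2·6²-6·6·(24/5)+3·(24/5)²+(9/2)²)/(6·6·20000) = -3429/4000000 rad
Load 4 — point force P=20 kN at a=12/5 m (b=L-a=18/5):
  θ_4 = -Pa(2L²-6Lx+3x²+a²)/(6LEI)  [x>a] = -20·(12/5)·(2·6²-6·6·(24/5)+3·(24/5)²+(12/5)²)/(6·6·20000) = 27/15625 rad
Superposition: θ = Σ θ_i = 415931/100000000 rad ≈ 0.004159 rad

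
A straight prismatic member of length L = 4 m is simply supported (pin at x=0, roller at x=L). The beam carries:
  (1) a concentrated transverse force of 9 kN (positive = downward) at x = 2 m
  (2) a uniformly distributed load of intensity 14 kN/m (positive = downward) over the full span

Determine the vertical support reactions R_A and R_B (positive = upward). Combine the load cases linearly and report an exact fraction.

Load 1 — point force P=9 kN at a=2 m (b=L-a=2):
  R_A = Pb/L = 9·2/4 = 9/2 kN
  R_B = Pa/L = 9·2/4 = 9/2 kN
Load 2 — uniform load w=14 kN/m over full span:
  R_A = wL/2 = 14·4/2 = 28 kN
  R_B = wL/2 = 14·4/2 = 28 kN
Superposition: R_A = 65/2 kN, R_B = 65/2 kN

R_A = 65/2 kN, R_B = 65/2 kN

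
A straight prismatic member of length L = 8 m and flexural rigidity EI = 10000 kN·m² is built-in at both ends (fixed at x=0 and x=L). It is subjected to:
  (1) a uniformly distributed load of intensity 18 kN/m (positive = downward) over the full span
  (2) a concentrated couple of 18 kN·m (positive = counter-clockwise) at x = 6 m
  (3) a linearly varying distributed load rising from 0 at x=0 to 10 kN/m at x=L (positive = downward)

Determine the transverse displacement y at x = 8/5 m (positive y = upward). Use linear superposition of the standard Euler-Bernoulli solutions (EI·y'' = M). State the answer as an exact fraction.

y(8/5) = -242201/23437500 m

Load 1 — uniform load w=18 kN/m over full span:
  y_1 = -wx²(L-x)²/(24EI) = -18·(8/5)²·(8-(8/5))²/(24·10000) = -3072/390625 m
Load 2 — applied couple M₀=18 kN·m at a=6 m (b=L-a=2):
  y_2 = (R_Ax³/6 - M_Ax²/2)/EI  [x≤a] with R_A=81/32, M_A=45/8 = ((81/32)·(8/5)³/6 - (45/8)·(8/5)²/2)/10000 = -171/312500 m
Load 3 — triangular load w₀=10 kN/m (0→w₀ over full span):
  y_3 = -w₀x²(L-x)²(x+2L)/(120LEI) = -10·(8/5)²·(8-(8/5))²·((8/5)+2·8)/(120·8·10000) = -11264/5859375 m
Superposition: y = Σ y_i = -242201/23437500 m ≈ -0.010334 m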